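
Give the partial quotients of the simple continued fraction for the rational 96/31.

Run the Euclidean algorithm on 96 and 31; the successive quotients are the partial quotients a_0, a_1, ... (each step inverts the fractional part left over by the previous one):
  96 = 3*31 + 3, so a_0 = 3.
  31 = 10*3 + 1, so a_1 = 10.
  3 = 3*1 + 0, so a_2 = 3.
The remainder reaches 0 after 3 divisions, so the expansion has 3 partial quotients, read off in order.

[3; 10, 3]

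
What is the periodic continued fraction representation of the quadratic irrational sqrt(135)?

Write x_i = (sqrt(135) + m_i)/d_i with (m_0, d_0) = (0, 1). a_0 = floor(sqrt(135)) = 11, since 11^2 = 121 <= 135 < 144 = 12^2.
Iterate m_{i+1} = d_i*a_i - m_i, d_{i+1} = (135 - m_{i+1}^2)/d_i, a_{i+1} = floor((a_0 + m_{i+1})/d_{i+1}):
  m_1 = 1*11 - 0 = 11, d_1 = (135 - 11^2)/1 = 14/1 = 14, a_1 = floor((11 + 11)/14) = 1.
  m_2 = 14*1 - 11 = 3, d_2 = (135 - 3^2)/14 = 126/14 = 9, a_2 = floor((11 + 3)/9) = 1.
  m_3 = 9*1 - 3 = 6, d_3 = (135 - 6^2)/9 = 99/9 = 11, a_3 = floor((11 + 6)/11) = 1.
  m_4 = 11*1 - 6 = 5, d_4 = (135 - 5^2)/11 = 110/11 = 10, a_4 = floor((11 + 5)/10) = 1.
  m_5 = 10*1 - 5 = 5, d_5 = (135 - 5^2)/10 = 110/10 = 11, a_5 = floor((11 + 5)/11) = 1.
  m_6 = 11*1 - 5 = 6, d_6 = (135 - 6^2)/11 = 99/11 = 9, a_6 = floor((11 + 6)/9) = 1.
  m_7 = 9*1 - 6 = 3, d_7 = (135 - 3^2)/9 = 126/9 = 14, a_7 = floor((11 + 3)/14) = 1.
  m_8 = 14*1 - 3 = 11, d_8 = (135 - 11^2)/14 = 14/14 = 1, a_8 = floor((11 + 11)/1) = 22.
  m_9 = 1*22 - 11 = 11, d_9 = (135 - 11^2)/1 = 14/1 = 14: (m_9, d_9) = (m_1, d_1) = (11, 14), so from here the quotients repeat a_1, ..., a_8; the period length is 8.
Hence the expansion of sqrt(135) is a_0 = 11 followed by the repeating block 1, 1, 1, 1, 1, 1, 1, 22 (period 8).

[11; (1, 1, 1, 1, 1, 1, 1, 22)]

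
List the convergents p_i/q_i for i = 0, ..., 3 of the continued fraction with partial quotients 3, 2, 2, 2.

Using the convergent recurrence p_i = a_i*p_{i-1} + p_{i-2}, q_i = a_i*q_{i-1} + q_{i-2} with p_{-2}=0, p_{-1}=1, q_{-2}=1, q_{-1}=0:
  i=0: a_0=3, p_0 = 3*1 + 0 = 3, q_0 = 3*0 + 1 = 1.
  i=1: a_1=2, p_1 = 2*3 + 1 = 7, q_1 = 2*1 + 0 = 2.
  i=2: a_2=2, p_2 = 2*7 + 3 = 17, q_2 = 2*2 + 1 = 5.
  i=3: a_3=2, p_3 = 2*17 + 7 = 41, q_3 = 2*5 + 2 = 12.

3/1, 7/2, 17/5, 41/12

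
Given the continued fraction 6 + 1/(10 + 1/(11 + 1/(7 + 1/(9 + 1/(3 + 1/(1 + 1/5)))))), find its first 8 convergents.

Using the convergent recurrence p_i = a_i*p_{i-1} + p_{i-2}, q_i = a_i*q_{i-1} + q_{i-2} with p_{-2}=0, p_{-1}=1, q_{-2}=1, q_{-1}=0:
  i=0: a_0=6, p_0 = 6*1 + 0 = 6, q_0 = 6*0 + 1 = 1.
  i=1: a_1=10, p_1 = 10*6 + 1 = 61, q_1 = 10*1 + 0 = 10.
  i=2: a_2=11, p_2 = 11*61 + 6 = 677, q_2 = 11*10 + 1 = 111.
  i=3: a_3=7, p_3 = 7*677 + 61 = 4800, q_3 = 7*111 + 10 = 787.
  i=4: a_4=9, p_4 = 9*4800 + 677 = 43877, q_4 = 9*787 + 111 = 7194.
  i=5: a_5=3, p_5 = 3*43877 + 4800 = 136431, q_5 = 3*7194 + 787 = 22369.
  i=6: a_6=1, p_6 = 1*136431 + 43877 = 180308, q_6 = 1*22369 + 7194 = 29563.
  i=7: a_7=5, p_7 = 5*180308 + 136431 = 1037971, q_7 = 5*29563 + 22369 = 170184.

6/1, 61/10, 677/111, 4800/787, 43877/7194, 136431/22369, 180308/29563, 1037971/170184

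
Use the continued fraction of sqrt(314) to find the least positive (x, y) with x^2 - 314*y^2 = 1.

First expand sqrt(314) as a continued fraction. With x_i = (sqrt(314) + m_i)/d_i and (m_0, d_0) = (0, 1): a_0 = floor(sqrt(314)) = 17, since 17^2 = 289 <= 314 < 324 = 18^2.
Iterate m_{i+1} = d_i*a_i - m_i, d_{i+1} = (314 - m_{i+1}^2)/d_i, a_{i+1} = floor((a_0 + m_{i+1})/d_{i+1}):
  m_1 = 1*17 - 0 = 17, d_1 = (314 - 17^2)/1 = 25/1 = 25, a_1 = floor((17 + 17)/25) = 1.
  m_2 = 25*1 - 17 = 8, d_2 = (314 - 8^2)/25 = 250/25 = 10, a_2 = floor((17 + 8)/10) = 2.
  m_3 = 10*2 - 8 = 12, d_3 = (314 - 12^2)/10 = 170/10 = 17, a_3 = floor((17 + 12)/17) = 1.
  m_4 = 17*1 - 12 = 5, d_4 = (314 - 5^2)/17 = 289/17 = 17, a_4 = floor((17 + 5)/17) = 1.
  m_5 = 17*1 - 5 = 12, d_5 = (314 - 12^2)/17 = 170/17 = 10, a_5 = floor((17 + 12)/10) = 2.
  m_6 = 10*2 - 12 = 8, d_6 = (314 - 8^2)/10 = 250/10 = 25, a_6 = floor((17 + 8)/25) = 1.
  m_7 = 25*1 - 8 = 17, d_7 = (314 - 17^2)/25 = 25/25 = 1, a_7 = floor((17 + 17)/1) = 34.
  m_8 = 1*34 - 17 = 17, d_8 = (314 - 17^2)/1 = 25/1 = 25: (m_8, d_8) = (m_1, d_1) = (17, 25), so from here the quotients repeat a_1, ..., a_7; the period length is 7.
So sqrt(314) = [17; (1, 2, 1, 1, 2, 1, 34)] with period length k = 7.
k is odd, so (p_{k-1}, q_{k-1}) only solves x^2 - 314y^2 = -1 and the fundamental solution of x^2 - 314y^2 = 1 is (p_{2k-1}, q_{2k-1}) = (p_13, q_13); compute convergents through index 13, running through the period twice.
Convergents (p_i = a_i*p_{i-1} + p_{i-2}, q_i = a_i*q_{i-1} + q_{i-2} with p_{-2}=0, p_{-1}=1, q_{-2}=1, q_{-1}=0):
  i=0: a_0=17, p_0 = 17*1 + 0 = 17, q_0 = 17*0 + 1 = 1.
  i=1: a_1=1, p_1 = 1*17 + 1 = 18, q_1 = 1*1 + 0 = 1.
  i=2: a_2=2, p_2 = 2*18 + 17 = 53, q_2 = 2*1 + 1 = 3.
  i=3: a_3=1, p_3 = 1*53 + 18 = 71, q_3 = 1*3 + 1 = 4.
  i=4: a_4=1, p_4 = 1*71 + 53 = 124, q_4 = 1*4 + 3 = 7.
  i=5: a_5=2, p_5 = 2*124 + 71 = 319, q_5 = 2*7 + 4 = 18.
  i=6: a_6=1, p_6 = 1*319 + 124 = 443, q_6 = 1*18 + 7 = 25.
  i=7: a_7=34, p_7 = 34*443 + 319 = 15381, q_7 = 34*25 + 18 = 868.
  i=8: a_8=1, p_8 = 1*15381 + 443 = 15824, q_8 = 1*868 + 25 = 893.
  i=9: a_9=2, p_9 = 2*15824 + 15381 = 47029, q_9 = 2*893 + 868 = 2654.
  i=10: a_10=1, p_10 = 1*47029 + 15824 = 62853, q_10 = 1*2654 + 893 = 3547.
  i=11: a_11=1, p_11 = 1*62853 + 47029 = 109882, q_11 = 1*3547 + 2654 = 6201.
  i=12: a_12=2, p_12 = 2*109882 + 62853 = 282617, q_12 = 2*6201 + 3547 = 15949.
  i=13: a_13=1, p_13 = 1*282617 + 109882 = 392499, q_13 = 1*15949 + 6201 = 22150.
Indeed p_6^2 - 314*q_6^2 = 196249 - 196250 = -1, not +1.
Check: 392499^2 - 314*22150^2 = 154055465001 - 154055465000 = 1, so (x, y) = (392499, 22150) solves the equation, and by the theorem it is the least positive solution.

(x, y) = (392499, 22150)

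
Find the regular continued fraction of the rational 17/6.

Run the Euclidean algorithm on 17 and 6; the successive quotients are the partial quotients a_0, a_1, ... (each step inverts the fractional part left over by the previous one):
  17 = 2*6 + 5, so a_0 = 2.
  6 = 1*5 + 1, so a_1 = 1.
  5 = 5*1 + 0, so a_2 = 5.
The remainder reaches 0 after 3 divisions, so the expansion has 3 partial quotients, read off in order.

[2; 1, 5]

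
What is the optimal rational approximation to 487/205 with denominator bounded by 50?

19/8

Expand x = 487/205 as a continued fraction with the Euclidean algorithm:
  487 = 2*205 + 77, so a_0 = 2.
  205 = 2*77 + 51, so a_1 = 2.
  77 = 1*51 + 26, so a_2 = 1.
  51 = 1*26 + 25, so a_3 = 1.
  26 = 1*25 + 1, so a_4 = 1.
  25 = 25*1 + 0, so a_5 = 25.
so x = [2; 2, 1, 1, 1, 25].
Convergents (p_i = a_i*p_{i-1} + p_{i-2}, q_i = a_i*q_{i-1} + q_{i-2} with p_{-2}=0, p_{-1}=1, q_{-2}=1, q_{-1}=0), until the denominator exceeds 50:
  i=0: a_0=2, p_0 = 2*1 + 0 = 2, q_0 = 2*0 + 1 = 1.
  i=1: a_1=2, p_1 = 2*2 + 1 = 5, q_1 = 2*1 + 0 = 2.
  i=2: a_2=1, p_2 = 1*5 + 2 = 7, q_2 = 1*2 + 1 = 3.
  i=3: a_3=1, p_3 = 1*7 + 5 = 12, q_3 = 1*3 + 2 = 5.
  i=4: a_4=1, p_4 = 1*12 + 7 = 19, q_4 = 1*5 + 3 = 8.
  i=5: a_5=25, p_5 = 25*19 + 12 = 487, q_5 = 25*8 + 5 = 205.
q_5 = 205 > 50, so the last convergent with denominator <= 50 is p_4/q_4 = 19/8.
The closest fraction with denominator <= 50 is either p_4/q_4 or the intermediate fraction (k*p_4 + p_3)/(k*q_4 + q_3) with the largest k >= 1 whose denominator stays <= 50; these approach x as k grows, and every other convergent or intermediate fraction in range is farther away.
Largest k: floor((50 - q_3)/q_4) = floor((50 - 5)/8) = 5.
That gives (5*19 + 12)/(5*8 + 5) = 107/45.
Compare the errors: |x - 19/8| = |487*8 - 19*205|/(205*8) = 1/1640, and |x - 107/45| = |487*45 - 107*205|/(205*45) = 20/9225.
Cross-multiplying, 1*9225 = 9225 < 32800 = 20*1640, so 1/1640 is smaller: the convergent 19/8 is closer to x than 107/45.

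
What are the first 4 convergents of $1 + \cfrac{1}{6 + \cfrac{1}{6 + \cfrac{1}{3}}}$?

Using the convergent recurrence p_i = a_i*p_{i-1} + p_{i-2}, q_i = a_i*q_{i-1} + q_{i-2} with p_{-2}=0, p_{-1}=1, q_{-2}=1, q_{-1}=0:
  i=0: a_0=1, p_0 = 1*1 + 0 = 1, q_0 = 1*0 + 1 = 1.
  i=1: a_1=6, p_1 = 6*1 + 1 = 7, q_1 = 6*1 + 0 = 6.
  i=2: a_2=6, p_2 = 6*7 + 1 = 43, q_2 = 6*6 + 1 = 37.
  i=3: a_3=3, p_3 = 3*43 + 7 = 136, q_3 = 3*37 + 6 = 117.

1/1, 7/6, 43/37, 136/117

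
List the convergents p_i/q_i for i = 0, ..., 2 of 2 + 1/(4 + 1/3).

Using the convergent recurrence p_i = a_i*p_{i-1} + p_{i-2}, q_i = a_i*q_{i-1} + q_{i-2} with p_{-2}=0, p_{-1}=1, q_{-2}=1, q_{-1}=0:
  i=0: a_0=2, p_0 = 2*1 + 0 = 2, q_0 = 2*0 + 1 = 1.
  i=1: a_1=4, p_1 = 4*2 + 1 = 9, q_1 = 4*1 + 0 = 4.
  i=2: a_2=3, p_2 = 3*9 + 2 = 29, q_2 = 3*4 + 1 = 13.

2/1, 9/4, 29/13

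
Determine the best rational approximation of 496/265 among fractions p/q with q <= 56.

Expand x = 496/265 as a continued fraction with the Euclidean algorithm:
  496 = 1*265 + 231, so a_0 = 1.
  265 = 1*231 + 34, so a_1 = 1.
  231 = 6*34 + 27, so a_2 = 6.
  34 = 1*27 + 7, so a_3 = 1.
  27 = 3*7 + 6, so a_4 = 3.
  7 = 1*6 + 1, so a_5 = 1.
  6 = 6*1 + 0, so a_6 = 6.
so x = [1; 1, 6, 1, 3, 1, 6].
Convergents (p_i = a_i*p_{i-1} + p_{i-2}, q_i = a_i*q_{i-1} + q_{i-2} with p_{-2}=0, p_{-1}=1, q_{-2}=1, q_{-1}=0), until the denominator exceeds 56:
  i=0: a_0=1, p_0 = 1*1 + 0 = 1, q_0 = 1*0 + 1 = 1.
  i=1: a_1=1, p_1 = 1*1 + 1 = 2, q_1 = 1*1 + 0 = 1.
  i=2: a_2=6, p_2 = 6*2 + 1 = 13, q_2 = 6*1 + 1 = 7.
  i=3: a_3=1, p_3 = 1*13 + 2 = 15, q_3 = 1*7 + 1 = 8.
  i=4: a_4=3, p_4 = 3*15 + 13 = 58, q_4 = 3*8 + 7 = 31.
  i=5: a_5=1, p_5 = 1*58 + 15 = 73, q_5 = 1*31 + 8 = 39.
  i=6: a_6=6, p_6 = 6*73 + 58 = 496, q_6 = 6*39 + 31 = 265.
q_6 = 265 > 56, so the last convergent with denominator <= 56 is p_5/q_5 = 73/39.
The closest fraction with denominator <= 56 is either p_5/q_5 or the intermediate fraction (k*p_5 + p_4)/(k*q_5 + q_4) with the largest k >= 1 whose denominator stays <= 56; these approach x as k grows, and every other convergent or intermediate fraction in range is farther away.
Largest k: floor((56 - q_4)/q_5) = floor((56 - 31)/39) = 0.
Since k = 0, no intermediate fraction beyond p_5/q_5 has denominator <= 56, so the convergent 73/39 is the closest (its error is |496*39 - 73*265|/(265*39) = 1/10335).

73/39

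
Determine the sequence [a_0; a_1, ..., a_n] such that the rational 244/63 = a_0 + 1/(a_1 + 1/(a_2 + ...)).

[3; 1, 6, 1, 7]

Run the Euclidean algorithm on 244 and 63; the successive quotients are the partial quotients a_0, a_1, ... (each step inverts the fractional part left over by the previous one):
  244 = 3*63 + 55, so a_0 = 3.
  63 = 1*55 + 8, so a_1 = 1.
  55 = 6*8 + 7, so a_2 = 6.
  8 = 1*7 + 1, so a_3 = 1.
  7 = 7*1 + 0, so a_4 = 7.
The remainder reaches 0 after 5 divisions, so the expansion has 5 partial quotients, read off in order.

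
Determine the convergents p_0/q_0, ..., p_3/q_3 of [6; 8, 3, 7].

6/1, 49/8, 153/25, 1120/183

Using the convergent recurrence p_i = a_i*p_{i-1} + p_{i-2}, q_i = a_i*q_{i-1} + q_{i-2} with p_{-2}=0, p_{-1}=1, q_{-2}=1, q_{-1}=0:
  i=0: a_0=6, p_0 = 6*1 + 0 = 6, q_0 = 6*0 + 1 = 1.
  i=1: a_1=8, p_1 = 8*6 + 1 = 49, q_1 = 8*1 + 0 = 8.
  i=2: a_2=3, p_2 = 3*49 + 6 = 153, q_2 = 3*8 + 1 = 25.
  i=3: a_3=7, p_3 = 7*153 + 49 = 1120, q_3 = 7*25 + 8 = 183.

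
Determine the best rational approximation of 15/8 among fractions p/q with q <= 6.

Expand x = 15/8 as a continued fraction with the Euclidean algorithm:
  15 = 1*8 + 7, so a_0 = 1.
  8 = 1*7 + 1, so a_1 = 1.
  7 = 7*1 + 0, so a_2 = 7.
so x = [1; 1, 7].
Convergents (p_i = a_i*p_{i-1} + p_{i-2}, q_i = a_i*q_{i-1} + q_{i-2} with p_{-2}=0, p_{-1}=1, q_{-2}=1, q_{-1}=0), until the denominator exceeds 6:
  i=0: a_0=1, p_0 = 1*1 + 0 = 1, q_0 = 1*0 + 1 = 1.
  i=1: a_1=1, p_1 = 1*1 + 1 = 2, q_1 = 1*1 + 0 = 1.
  i=2: a_2=7, p_2 = 7*2 + 1 = 15, q_2 = 7*1 + 1 = 8.
q_2 = 8 > 6, so the last convergent with denominator <= 6 is p_1/q_1 = 2/1.
The closest fraction with denominator <= 6 is either p_1/q_1 or the intermediate fraction (k*p_1 + p_0)/(k*q_1 + q_0) with the largest k >= 1 whose denominator stays <= 6; these approach x as k grows, and every other convergent or intermediate fraction in range is farther away.
Largest k: floor((6 - q_0)/q_1) = floor((6 - 1)/1) = 5.
That gives (5*2 + 1)/(5*1 + 1) = 11/6.
Compare the errors: |x - 2/1| = |15*1 - 2*8|/(8*1) = 1/8, and |x - 11/6| = |15*6 - 11*8|/(8*6) = 2/48.
Cross-multiplying, 2*8 = 16 < 48 = 1*48, so 2/48 is smaller: the intermediate fraction 11/6 is closer to x than 2/1.

11/6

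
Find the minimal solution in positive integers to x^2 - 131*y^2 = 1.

(x, y) = (10610, 927)

First expand sqrt(131) as a continued fraction. With x_i = (sqrt(131) + m_i)/d_i and (m_0, d_0) = (0, 1): a_0 = floor(sqrt(131)) = 11, since 11^2 = 121 <= 131 < 144 = 12^2.
Iterate m_{i+1} = d_i*a_i - m_i, d_{i+1} = (131 - m_{i+1}^2)/d_i, a_{i+1} = floor((a_0 + m_{i+1})/d_{i+1}):
  m_1 = 1*11 - 0 = 11, d_1 = (131 - 11^2)/1 = 10/1 = 10, a_1 = floor((11 + 11)/10) = 2.
  m_2 = 10*2 - 11 = 9, d_2 = (131 - 9^2)/10 = 50/10 = 5, a_2 = floor((11 + 9)/5) = 4.
  m_3 = 5*4 - 9 = 11, d_3 = (131 - 11^2)/5 = 10/5 = 2, a_3 = floor((11 + 11)/2) = 11.
  m_4 = 2*11 - 11 = 11, d_4 = (131 - 11^2)/2 = 10/2 = 5, a_4 = floor((11 + 11)/5) = 4.
  m_5 = 5*4 - 11 = 9, d_5 = (131 - 9^2)/5 = 50/5 = 10, a_5 = floor((11 + 9)/10) = 2.
  m_6 = 10*2 - 9 = 11, d_6 = (131 - 11^2)/10 = 10/10 = 1, a_6 = floor((11 + 11)/1) = 22.
  m_7 = 1*22 - 11 = 11, d_7 = (131 - 11^2)/1 = 10/1 = 10: (m_7, d_7) = (m_1, d_1) = (11, 10), so from here the quotients repeat a_1, ..., a_6; the period length is 6.
So sqrt(131) = [11; (2, 4, 11, 4, 2, 22)] with period length k = 6.
k is even, so the fundamental solution of x^2 - 131y^2 = 1 is (p_{k-1}, q_{k-1}) = (p_5, q_5); compute convergents through index 5.
Convergents (p_i = a_i*p_{i-1} + p_{i-2}, q_i = a_i*q_{i-1} + q_{i-2} with p_{-2}=0, p_{-1}=1, q_{-2}=1, q_{-1}=0):
  i=0: a_0=11, p_0 = 11*1 + 0 = 11, q_0 = 11*0 + 1 = 1.
  i=1: a_1=2, p_1 = 2*11 + 1 = 23, q_1 = 2*1 + 0 = 2.
  i=2: a_2=4, p_2 = 4*23 + 11 = 103, q_2 = 4*2 + 1 = 9.
  i=3: a_3=11, p_3 = 11*103 + 23 = 1156, q_3 = 11*9 + 2 = 101.
  i=4: a_4=4, p_4 = 4*1156 + 103 = 4727, q_4 = 4*101 + 9 = 413.
  i=5: a_5=2, p_5 = 2*4727 + 1156 = 10610, q_5 = 2*413 + 101 = 927.
Check: 10610^2 - 131*927^2 = 112572100 - 112572099 = 1, so (x, y) = (10610, 927) solves the equation, and by the theorem it is the least positive solution.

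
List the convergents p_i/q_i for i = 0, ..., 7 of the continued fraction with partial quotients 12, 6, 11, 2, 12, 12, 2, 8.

Using the convergent recurrence p_i = a_i*p_{i-1} + p_{i-2}, q_i = a_i*q_{i-1} + q_{i-2} with p_{-2}=0, p_{-1}=1, q_{-2}=1, q_{-1}=0:
  i=0: a_0=12, p_0 = 12*1 + 0 = 12, q_0 = 12*0 + 1 = 1.
  i=1: a_1=6, p_1 = 6*12 + 1 = 73, q_1 = 6*1 + 0 = 6.
  i=2: a_2=11, p_2 = 11*73 + 12 = 815, q_2 = 11*6 + 1 = 67.
  i=3: a_3=2, p_3 = 2*815 + 73 = 1703, q_3 = 2*67 + 6 = 140.
  i=4: a_4=12, p_4 = 12*1703 + 815 = 21251, q_4 = 12*140 + 67 = 1747.
  i=5: a_5=12, p_5 = 12*21251 + 1703 = 256715, q_5 = 12*1747 + 140 = 21104.
  i=6: a_6=2, p_6 = 2*256715 + 21251 = 534681, q_6 = 2*21104 + 1747 = 43955.
  i=7: a_7=8, p_7 = 8*534681 + 256715 = 4534163, q_7 = 8*43955 + 21104 = 372744.

12/1, 73/6, 815/67, 1703/140, 21251/1747, 256715/21104, 534681/43955, 4534163/372744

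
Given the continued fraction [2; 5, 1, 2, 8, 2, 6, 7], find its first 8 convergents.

Using the convergent recurrence p_i = a_i*p_{i-1} + p_{i-2}, q_i = a_i*q_{i-1} + q_{i-2} with p_{-2}=0, p_{-1}=1, q_{-2}=1, q_{-1}=0:
  i=0: a_0=2, p_0 = 2*1 + 0 = 2, q_0 = 2*0 + 1 = 1.
  i=1: a_1=5, p_1 = 5*2 + 1 = 11, q_1 = 5*1 + 0 = 5.
  i=2: a_2=1, p_2 = 1*11 + 2 = 13, q_2 = 1*5 + 1 = 6.
  i=3: a_3=2, p_3 = 2*13 + 11 = 37, q_3 = 2*6 + 5 = 17.
  i=4: a_4=8, p_4 = 8*37 + 13 = 309, q_4 = 8*17 + 6 = 142.
  i=5: a_5=2, p_5 = 2*309 + 37 = 655, q_5 = 2*142 + 17 = 301.
  i=6: a_6=6, p_6 = 6*655 + 309 = 4239, q_6 = 6*301 + 142 = 1948.
  i=7: a_7=7, p_7 = 7*4239 + 655 = 30328, q_7 = 7*1948 + 301 = 13937.

2/1, 11/5, 13/6, 37/17, 309/142, 655/301, 4239/1948, 30328/13937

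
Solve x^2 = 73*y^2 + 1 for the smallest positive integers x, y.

(x, y) = (2281249, 267000)

First expand sqrt(73) as a continued fraction. With x_i = (sqrt(73) + m_i)/d_i and (m_0, d_0) = (0, 1): a_0 = floor(sqrt(73)) = 8, since 8^2 = 64 <= 73 < 81 = 9^2.
Iterate m_{i+1} = d_i*a_i - m_i, d_{i+1} = (73 - m_{i+1}^2)/d_i, a_{i+1} = floor((a_0 + m_{i+1})/d_{i+1}):
  m_1 = 1*8 - 0 = 8, d_1 = (73 - 8^2)/1 = 9/1 = 9, a_1 = floor((8 + 8)/9) = 1.
  m_2 = 9*1 - 8 = 1, d_2 = (73 - 1^2)/9 = 72/9 = 8, a_2 = floor((8 + 1)/8) = 1.
  m_3 = 8*1 - 1 = 7, d_3 = (73 - 7^2)/8 = 24/8 = 3, a_3 = floor((8 + 7)/3) = 5.
  m_4 = 3*5 - 7 = 8, d_4 = (73 - 8^2)/3 = 9/3 = 3, a_4 = floor((8 + 8)/3) = 5.
  m_5 = 3*5 - 8 = 7, d_5 = (73 - 7^2)/3 = 24/3 = 8, a_5 = floor((8 + 7)/8) = 1.
  m_6 = 8*1 - 7 = 1, d_6 = (73 - 1^2)/8 = 72/8 = 9, a_6 = floor((8 + 1)/9) = 1.
  m_7 = 9*1 - 1 = 8, d_7 = (73 - 8^2)/9 = 9/9 = 1, a_7 = floor((8 + 8)/1) = 16.
  m_8 = 1*16 - 8 = 8, d_8 = (73 - 8^2)/1 = 9/1 = 9: (m_8, d_8) = (m_1, d_1) = (8, 9), so from here the quotients repeat a_1, ..., a_7; the period length is 7.
So sqrt(73) = [8; (1, 1, 5, 5, 1, 1, 16)] with period length k = 7.
k is odd, so (p_{k-1}, q_{k-1}) only solves x^2 - 73y^2 = -1 and the fundamental solution of x^2 - 73y^2 = 1 is (p_{2k-1}, q_{2k-1}) = (p_13, q_13); compute convergents through index 13, running through the period twice.
Convergents (p_i = a_i*p_{i-1} + p_{i-2}, q_i = a_i*q_{i-1} + q_{i-2} with p_{-2}=0, p_{-1}=1, q_{-2}=1, q_{-1}=0):
  i=0: a_0=8, p_0 = 8*1 + 0 = 8, q_0 = 8*0 + 1 = 1.
  i=1: a_1=1, p_1 = 1*8 + 1 = 9, q_1 = 1*1 + 0 = 1.
  i=2: a_2=1, p_2 = 1*9 + 8 = 17, q_2 = 1*1 + 1 = 2.
  i=3: a_3=5, p_3 = 5*17 + 9 = 94, q_3 = 5*2 + 1 = 11.
  i=4: a_4=5, p_4 = 5*94 + 17 = 487, q_4 = 5*11 + 2 = 57.
  i=5: a_5=1, p_5 = 1*487 + 94 = 581, q_5 = 1*57 + 11 = 68.
  i=6: a_6=1, p_6 = 1*581 + 487 = 1068, q_6 = 1*68 + 57 = 125.
  i=7: a_7=16, p_7 = 16*1068 + 581 = 17669, q_7 = 16*125 + 68 = 2068.
  i=8: a_8=1, p_8 = 1*17669 + 1068 = 18737, q_8 = 1*2068 + 125 = 2193.
  i=9: a_9=1, p_9 = 1*18737 + 17669 = 36406, q_9 = 1*2193 + 2068 = 4261.
  i=10: a_10=5, p_10 = 5*36406 + 18737 = 200767, q_10 = 5*4261 + 2193 = 23498.
  i=11: a_11=5, p_11 = 5*200767 + 36406 = 1040241, q_11 = 5*23498 + 4261 = 121751.
  i=12: a_12=1, p_12 = 1*1040241 + 200767 = 1241008, q_12 = 1*121751 + 23498 = 145249.
  i=13: a_13=1, p_13 = 1*1241008 + 1040241 = 2281249, q_13 = 1*145249 + 121751 = 267000.
Indeed p_6^2 - 73*q_6^2 = 1140624 - 1140625 = -1, not +1.
Check: 2281249^2 - 73*267000^2 = 5204097000001 - 5204097000000 = 1, so (x, y) = (2281249, 267000) solves the equation, and by the theorem it is the least positive solution.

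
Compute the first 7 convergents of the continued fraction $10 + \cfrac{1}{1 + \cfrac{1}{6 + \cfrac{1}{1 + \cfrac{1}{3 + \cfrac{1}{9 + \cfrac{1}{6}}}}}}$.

10/1, 11/1, 76/7, 87/8, 337/31, 3120/287, 19057/1753

Using the convergent recurrence p_i = a_i*p_{i-1} + p_{i-2}, q_i = a_i*q_{i-1} + q_{i-2} with p_{-2}=0, p_{-1}=1, q_{-2}=1, q_{-1}=0:
  i=0: a_0=10, p_0 = 10*1 + 0 = 10, q_0 = 10*0 + 1 = 1.
  i=1: a_1=1, p_1 = 1*10 + 1 = 11, q_1 = 1*1 + 0 = 1.
  i=2: a_2=6, p_2 = 6*11 + 10 = 76, q_2 = 6*1 + 1 = 7.
  i=3: a_3=1, p_3 = 1*76 + 11 = 87, q_3 = 1*7 + 1 = 8.
  i=4: a_4=3, p_4 = 3*87 + 76 = 337, q_4 = 3*8 + 7 = 31.
  i=5: a_5=9, p_5 = 9*337 + 87 = 3120, q_5 = 9*31 + 8 = 287.
  i=6: a_6=6, p_6 = 6*3120 + 337 = 19057, q_6 = 6*287 + 31 = 1753.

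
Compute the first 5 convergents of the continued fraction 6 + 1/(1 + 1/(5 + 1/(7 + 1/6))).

Using the convergent recurrence p_i = a_i*p_{i-1} + p_{i-2}, q_i = a_i*q_{i-1} + q_{i-2} with p_{-2}=0, p_{-1}=1, q_{-2}=1, q_{-1}=0:
  i=0: a_0=6, p_0 = 6*1 + 0 = 6, q_0 = 6*0 + 1 = 1.
  i=1: a_1=1, p_1 = 1*6 + 1 = 7, q_1 = 1*1 + 0 = 1.
  i=2: a_2=5, p_2 = 5*7 + 6 = 41, q_2 = 5*1 + 1 = 6.
  i=3: a_3=7, p_3 = 7*41 + 7 = 294, q_3 = 7*6 + 1 = 43.
  i=4: a_4=6, p_4 = 6*294 + 41 = 1805, q_4 = 6*43 + 6 = 264.

6/1, 7/1, 41/6, 294/43, 1805/264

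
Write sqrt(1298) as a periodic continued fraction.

[36; (36, 72)]

Write x_i = (sqrt(1298) + m_i)/d_i with (m_0, d_0) = (0, 1). a_0 = floor(sqrt(1298)) = 36, since 36^2 = 1296 <= 1298 < 1369 = 37^2.
Iterate m_{i+1} = d_i*a_i - m_i, d_{i+1} = (1298 - m_{i+1}^2)/d_i, a_{i+1} = floor((a_0 + m_{i+1})/d_{i+1}):
  m_1 = 1*36 - 0 = 36, d_1 = (1298 - 36^2)/1 = 2/1 = 2, a_1 = floor((36 + 36)/2) = 36.
  m_2 = 2*36 - 36 = 36, d_2 = (1298 - 36^2)/2 = 2/2 = 1, a_2 = floor((36 + 36)/1) = 72.
  m_3 = 1*72 - 36 = 36, d_3 = (1298 - 36^2)/1 = 2/1 = 2: (m_3, d_3) = (m_1, d_1) = (36, 2), so from here the quotients repeat a_1, a_2; the period length is 2.
Hence the expansion of sqrt(1298) is a_0 = 36 followed by the repeating block 36, 72 (period 2).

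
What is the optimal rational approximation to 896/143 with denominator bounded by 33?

Expand x = 896/143 as a continued fraction with the Euclidean algorithm:
  896 = 6*143 + 38, so a_0 = 6.
  143 = 3*38 + 29, so a_1 = 3.
  38 = 1*29 + 9, so a_2 = 1.
  29 = 3*9 + 2, so a_3 = 3.
  9 = 4*2 + 1, so a_4 = 4.
  2 = 2*1 + 0, so a_5 = 2.
so x = [6; 3, 1, 3, 4, 2].
Convergents (p_i = a_i*p_{i-1} + p_{i-2}, q_i = a_i*q_{i-1} + q_{i-2} with p_{-2}=0, p_{-1}=1, q_{-2}=1, q_{-1}=0), until the denominator exceeds 33:
  i=0: a_0=6, p_0 = 6*1 + 0 = 6, q_0 = 6*0 + 1 = 1.
  i=1: a_1=3, p_1 = 3*6 + 1 = 19, q_1 = 3*1 + 0 = 3.
  i=2: a_2=1, p_2 = 1*19 + 6 = 25, q_2 = 1*3 + 1 = 4.
  i=3: a_3=3, p_3 = 3*25 + 19 = 94, q_3 = 3*4 + 3 = 15.
  i=4: a_4=4, p_4 = 4*94 + 25 = 401, q_4 = 4*15 + 4 = 64.
q_4 = 64 > 33, so the last convergent with denominator <= 33 is p_3/q_3 = 94/15.
The closest fraction with denominator <= 33 is either p_3/q_3 or the intermediate fraction (k*p_3 + p_2)/(k*q_3 + q_2) with the largest k >= 1 whose denominator stays <= 33; these approach x as k grows, and every other convergent or intermediate fraction in range is farther away.
Largest k: floor((33 - q_2)/q_3) = floor((33 - 4)/15) = 1.
That gives (1*94 + 25)/(1*15 + 4) = 119/19.
Compare the errors: |x - 94/15| = |896*15 - 94*143|/(143*15) = 2/2145, and |x - 119/19| = |896*19 - 119*143|/(143*19) = 7/2717.
Cross-multiplying, 2*2717 = 5434 < 15015 = 7*2145, so 2/2145 is smaller: the convergent 94/15 is closer to x than 119/19.

94/15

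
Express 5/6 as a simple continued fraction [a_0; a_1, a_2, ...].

Run the Euclidean algorithm on 5 and 6; the successive quotients are the partial quotients a_0, a_1, ... (each step inverts the fractional part left over by the previous one):
  5 = 0*6 + 5, so a_0 = 0.
  6 = 1*5 + 1, so a_1 = 1.
  5 = 5*1 + 0, so a_2 = 5.
The remainder reaches 0 after 3 divisions, so the expansion has 3 partial quotients, read off in order.

[0; 1, 5]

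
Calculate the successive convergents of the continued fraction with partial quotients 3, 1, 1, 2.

Using the convergent recurrence p_i = a_i*p_{i-1} + p_{i-2}, q_i = a_i*q_{i-1} + q_{i-2} with p_{-2}=0, p_{-1}=1, q_{-2}=1, q_{-1}=0:
  i=0: a_0=3, p_0 = 3*1 + 0 = 3, q_0 = 3*0 + 1 = 1.
  i=1: a_1=1, p_1 = 1*3 + 1 = 4, q_1 = 1*1 + 0 = 1.
  i=2: a_2=1, p_2 = 1*4 + 3 = 7, q_2 = 1*1 + 1 = 2.
  i=3: a_3=2, p_3 = 2*7 + 4 = 18, q_3 = 2*2 + 1 = 5.

3/1, 4/1, 7/2, 18/5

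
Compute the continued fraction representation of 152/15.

[10; 7, 2]

Run the Euclidean algorithm on 152 and 15; the successive quotients are the partial quotients a_0, a_1, ... (each step inverts the fractional part left over by the previous one):
  152 = 10*15 + 2, so a_0 = 10.
  15 = 7*2 + 1, so a_1 = 7.
  2 = 2*1 + 0, so a_2 = 2.
The remainder reaches 0 after 3 divisions, so the expansion has 3 partial quotients, read off in order.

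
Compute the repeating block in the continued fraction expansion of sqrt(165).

Write x_i = (sqrt(165) + m_i)/d_i with (m_0, d_0) = (0, 1). a_0 = floor(sqrt(165)) = 12, since 12^2 = 144 <= 165 < 169 = 13^2.
Iterate m_{i+1} = d_i*a_i - m_i, d_{i+1} = (165 - m_{i+1}^2)/d_i, a_{i+1} = floor((a_0 + m_{i+1})/d_{i+1}):
  m_1 = 1*12 - 0 = 12, d_1 = (165 - 12^2)/1 = 21/1 = 21, a_1 = floor((12 + 12)/21) = 1.
  m_2 = 21*1 - 12 = 9, d_2 = (165 - 9^2)/21 = 84/21 = 4, a_2 = floor((12 + 9)/4) = 5.
  m_3 = 4*5 - 9 = 11, d_3 = (165 - 11^2)/4 = 44/4 = 11, a_3 = floor((12 + 11)/11) = 2.
  m_4 = 11*2 - 11 = 11, d_4 = (165 - 11^2)/11 = 44/11 = 4, a_4 = floor((12 + 11)/4) = 5.
  m_5 = 4*5 - 11 = 9, d_5 = (165 - 9^2)/4 = 84/4 = 21, a_5 = floor((12 + 9)/21) = 1.
  m_6 = 21*1 - 9 = 12, d_6 = (165 - 12^2)/21 = 21/21 = 1, a_6 = floor((12 + 12)/1) = 24.
  m_7 = 1*24 - 12 = 12, d_7 = (165 - 12^2)/1 = 21/1 = 21: (m_7, d_7) = (m_1, d_1) = (12, 21), so from here the quotients repeat a_1, ..., a_6; the period length is 6.
Hence the expansion of sqrt(165) is a_0 = 12 followed by the repeating block 1, 5, 2, 5, 1, 24 (period 6).

[12; (1, 5, 2, 5, 1, 24)]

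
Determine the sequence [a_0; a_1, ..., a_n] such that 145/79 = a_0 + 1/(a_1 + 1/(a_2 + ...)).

Run the Euclidean algorithm on 145 and 79; the successive quotients are the partial quotients a_0, a_1, ... (each step inverts the fractional part left over by the previous one):
  145 = 1*79 + 66, so a_0 = 1.
  79 = 1*66 + 13, so a_1 = 1.
  66 = 5*13 + 1, so a_2 = 5.
  13 = 13*1 + 0, so a_3 = 13.
The remainder reaches 0 after 4 divisions, so the expansion has 4 partial quotients, read off in order.

[1; 1, 5, 13]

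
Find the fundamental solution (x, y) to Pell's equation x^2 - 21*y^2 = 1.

First expand sqrt(21) as a continued fraction. With x_i = (sqrt(21) + m_i)/d_i and (m_0, d_0) = (0, 1): a_0 = floor(sqrt(21)) = 4, since 4^2 = 16 <= 21 < 25 = 5^2.
Iterate m_{i+1} = d_i*a_i - m_i, d_{i+1} = (21 - m_{i+1}^2)/d_i, a_{i+1} = floor((a_0 + m_{i+1})/d_{i+1}):
  m_1 = 1*4 - 0 = 4, d_1 = (21 - 4^2)/1 = 5/1 = 5, a_1 = floor((4 + 4)/5) = 1.
  m_2 = 5*1 - 4 = 1, d_2 = (21 - 1^2)/5 = 20/5 = 4, a_2 = floor((4 + 1)/4) = 1.
  m_3 = 4*1 - 1 = 3, d_3 = (21 - 3^2)/4 = 12/4 = 3, a_3 = floor((4 + 3)/3) = 2.
  m_4 = 3*2 - 3 = 3, d_4 = (21 - 3^2)/3 = 12/3 = 4, a_4 = floor((4 + 3)/4) = 1.
  m_5 = 4*1 - 3 = 1, d_5 = (21 - 1^2)/4 = 20/4 = 5, a_5 = floor((4 + 1)/5) = 1.
  m_6 = 5*1 - 1 = 4, d_6 = (21 - 4^2)/5 = 5/5 = 1, a_6 = floor((4 + 4)/1) = 8.
  m_7 = 1*8 - 4 = 4, d_7 = (21 - 4^2)/1 = 5/1 = 5: (m_7, d_7) = (m_1, d_1) = (4, 5), so from here the quotients repeat a_1, ..., a_6; the period length is 6.
So sqrt(21) = [4; (1, 1, 2, 1, 1, 8)] with period length k = 6.
k is even, so the fundamental solution of x^2 - 21y^2 = 1 is (p_{k-1}, q_{k-1}) = (p_5, q_5); compute convergents through index 5.
Convergents (p_i = a_i*p_{i-1} + p_{i-2}, q_i = a_i*q_{i-1} + q_{i-2} with p_{-2}=0, p_{-1}=1, q_{-2}=1, q_{-1}=0):
  i=0: a_0=4, p_0 = 4*1 + 0 = 4, q_0 = 4*0 + 1 = 1.
  i=1: a_1=1, p_1 = 1*4 + 1 = 5, q_1 = 1*1 + 0 = 1.
  i=2: a_2=1, p_2 = 1*5 + 4 = 9, q_2 = 1*1 + 1 = 2.
  i=3: a_3=2, p_3 = 2*9 + 5 = 23, q_3 = 2*2 + 1 = 5.
  i=4: a_4=1, p_4 = 1*23 + 9 = 32, q_4 = 1*5 + 2 = 7.
  i=5: a_5=1, p_5 = 1*32 + 23 = 55, q_5 = 1*7 + 5 = 12.
Check: 55^2 - 21*12^2 = 3025 - 3024 = 1, so (x, y) = (55, 12) solves the equation, and by the theorem it is the least positive solution.

(x, y) = (55, 12)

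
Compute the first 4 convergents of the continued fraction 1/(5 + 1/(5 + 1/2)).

0/1, 1/5, 5/26, 11/57

Using the convergent recurrence p_i = a_i*p_{i-1} + p_{i-2}, q_i = a_i*q_{i-1} + q_{i-2} with p_{-2}=0, p_{-1}=1, q_{-2}=1, q_{-1}=0:
  i=0: a_0=0, p_0 = 0*1 + 0 = 0, q_0 = 0*0 + 1 = 1.
  i=1: a_1=5, p_1 = 5*0 + 1 = 1, q_1 = 5*1 + 0 = 5.
  i=2: a_2=5, p_2 = 5*1 + 0 = 5, q_2 = 5*5 + 1 = 26.
  i=3: a_3=2, p_3 = 2*5 + 1 = 11, q_3 = 2*26 + 5 = 57.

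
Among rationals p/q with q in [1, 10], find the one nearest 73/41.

16/9

Expand x = 73/41 as a continued fraction with the Euclidean algorithm:
  73 = 1*41 + 32, so a_0 = 1.
  41 = 1*32 + 9, so a_1 = 1.
  32 = 3*9 + 5, so a_2 = 3.
  9 = 1*5 + 4, so a_3 = 1.
  5 = 1*4 + 1, so a_4 = 1.
  4 = 4*1 + 0, so a_5 = 4.
so x = [1; 1, 3, 1, 1, 4].
Convergents (p_i = a_i*p_{i-1} + p_{i-2}, q_i = a_i*q_{i-1} + q_{i-2} with p_{-2}=0, p_{-1}=1, q_{-2}=1, q_{-1}=0), until the denominator exceeds 10:
  i=0: a_0=1, p_0 = 1*1 + 0 = 1, q_0 = 1*0 + 1 = 1.
  i=1: a_1=1, p_1 = 1*1 + 1 = 2, q_1 = 1*1 + 0 = 1.
  i=2: a_2=3, p_2 = 3*2 + 1 = 7, q_2 = 3*1 + 1 = 4.
  i=3: a_3=1, p_3 = 1*7 + 2 = 9, q_3 = 1*4 + 1 = 5.
  i=4: a_4=1, p_4 = 1*9 + 7 = 16, q_4 = 1*5 + 4 = 9.
  i=5: a_5=4, p_5 = 4*16 + 9 = 73, q_5 = 4*9 + 5 = 41.
q_5 = 41 > 10, so the last convergent with denominator <= 10 is p_4/q_4 = 16/9.
The closest fraction with denominator <= 10 is either p_4/q_4 or the intermediate fraction (k*p_4 + p_3)/(k*q_4 + q_3) with the largest k >= 1 whose denominator stays <= 10; these approach x as k grows, and every other convergent or intermediate fraction in range is farther away.
Largest k: floor((10 - q_3)/q_4) = floor((10 - 5)/9) = 0.
Since k = 0, no intermediate fraction beyond p_4/q_4 has denominator <= 10, so the convergent 16/9 is the closest (its error is |73*9 - 16*41|/(41*9) = 1/369).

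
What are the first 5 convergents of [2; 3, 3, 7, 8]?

Using the convergent recurrence p_i = a_i*p_{i-1} + p_{i-2}, q_i = a_i*q_{i-1} + q_{i-2} with p_{-2}=0, p_{-1}=1, q_{-2}=1, q_{-1}=0:
  i=0: a_0=2, p_0 = 2*1 + 0 = 2, q_0 = 2*0 + 1 = 1.
  i=1: a_1=3, p_1 = 3*2 + 1 = 7, q_1 = 3*1 + 0 = 3.
  i=2: a_2=3, p_2 = 3*7 + 2 = 23, q_2 = 3*3 + 1 = 10.
  i=3: a_3=7, p_3 = 7*23 + 7 = 168, q_3 = 7*10 + 3 = 73.
  i=4: a_4=8, p_4 = 8*168 + 23 = 1367, q_4 = 8*73 + 10 = 594.

2/1, 7/3, 23/10, 168/73, 1367/594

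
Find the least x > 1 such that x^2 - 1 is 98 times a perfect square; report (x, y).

First expand sqrt(98) as a continued fraction. With x_i = (sqrt(98) + m_i)/d_i and (m_0, d_0) = (0, 1): a_0 = floor(sqrt(98)) = 9, since 9^2 = 81 <= 98 < 100 = 10^2.
Iterate m_{i+1} = d_i*a_i - m_i, d_{i+1} = (98 - m_{i+1}^2)/d_i, a_{i+1} = floor((a_0 + m_{i+1})/d_{i+1}):
  m_1 = 1*9 - 0 = 9, d_1 = (98 - 9^2)/1 = 17/1 = 17, a_1 = floor((9 + 9)/17) = 1.
  m_2 = 17*1 - 9 = 8, d_2 = (98 - 8^2)/17 = 34/17 = 2, a_2 = floor((9 + 8)/2) = 8.
  m_3 = 2*8 - 8 = 8, d_3 = (98 - 8^2)/2 = 34/2 = 17, a_3 = floor((9 + 8)/17) = 1.
  m_4 = 17*1 - 8 = 9, d_4 = (98 - 9^2)/17 = 17/17 = 1, a_4 = floor((9 + 9)/1) = 18.
  m_5 = 1*18 - 9 = 9, d_5 = (98 - 9^2)/1 = 17/1 = 17: (m_5, d_5) = (m_1, d_1) = (9, 17), so from here the quotients repeat a_1, ..., a_4; the period length is 4.
So sqrt(98) = [9; (1, 8, 1, 18)] with period length k = 4.
k is even, so the fundamental solution of x^2 - 98y^2 = 1 is (p_{k-1}, q_{k-1}) = (p_3, q_3); compute convergents through index 3.
Convergents (p_i = a_i*p_{i-1} + p_{i-2}, q_i = a_i*q_{i-1} + q_{i-2} with p_{-2}=0, p_{-1}=1, q_{-2}=1, q_{-1}=0):
  i=0: a_0=9, p_0 = 9*1 + 0 = 9, q_0 = 9*0 + 1 = 1.
  i=1: a_1=1, p_1 = 1*9 + 1 = 10, q_1 = 1*1 + 0 = 1.
  i=2: a_2=8, p_2 = 8*10 + 9 = 89, q_2 = 8*1 + 1 = 9.
  i=3: a_3=1, p_3 = 1*89 + 10 = 99, q_3 = 1*9 + 1 = 10.
Check: 99^2 - 98*10^2 = 9801 - 9800 = 1, so (x, y) = (99, 10) solves the equation, and by the theorem it is the least positive solution.

(x, y) = (99, 10)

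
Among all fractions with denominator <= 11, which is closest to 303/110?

Expand x = 303/110 as a continued fraction with the Euclidean algorithm:
  303 = 2*110 + 83, so a_0 = 2.
  110 = 1*83 + 27, so a_1 = 1.
  83 = 3*27 + 2, so a_2 = 3.
  27 = 13*2 + 1, so a_3 = 13.
  2 = 2*1 + 0, so a_4 = 2.
so x = [2; 1, 3, 13, 2].
Convergents (p_i = a_i*p_{i-1} + p_{i-2}, q_i = a_i*q_{i-1} + q_{i-2} with p_{-2}=0, p_{-1}=1, q_{-2}=1, q_{-1}=0), until the denominator exceeds 11:
  i=0: a_0=2, p_0 = 2*1 + 0 = 2, q_0 = 2*0 + 1 = 1.
  i=1: a_1=1, p_1 = 1*2 + 1 = 3, q_1 = 1*1 + 0 = 1.
  i=2: a_2=3, p_2 = 3*3 + 2 = 11, q_2 = 3*1 + 1 = 4.
  i=3: a_3=13, p_3 = 13*11 + 3 = 146, q_3 = 13*4 + 1 = 53.
q_3 = 53 > 11, so the last convergent with denominator <= 11 is p_2/q_2 = 11/4.
The closest fraction with denominator <= 11 is either p_2/q_2 or the intermediate fraction (k*p_2 + p_1)/(k*q_2 + q_1) with the largest k >= 1 whose denominator stays <= 11; these approach x as k grows, and every other convergent or intermediate fraction in range is farther away.
Largest k: floor((11 - q_1)/q_2) = floor((11 - 1)/4) = 2.
That gives (2*11 + 3)/(2*4 + 1) = 25/9.
Compare the errors: |x - 11/4| = |303*4 - 11*110|/(110*4) = 2/440, and |x - 25/9| = |303*9 - 25*110|/(110*9) = 23/990.
Cross-multiplying, 2*990 = 1980 < 10120 = 23*440, so 2/440 is smaller: the convergent 11/4 is closer to x than 25/9.

11/4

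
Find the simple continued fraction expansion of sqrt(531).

Write x_i = (sqrt(531) + m_i)/d_i with (m_0, d_0) = (0, 1). a_0 = floor(sqrt(531)) = 23, since 23^2 = 529 <= 531 < 576 = 24^2.
Iterate m_{i+1} = d_i*a_i - m_i, d_{i+1} = (531 - m_{i+1}^2)/d_i, a_{i+1} = floor((a_0 + m_{i+1})/d_{i+1}):
  m_1 = 1*23 - 0 = 23, d_1 = (531 - 23^2)/1 = 2/1 = 2, a_1 = floor((23 + 23)/2) = 23.
  m_2 = 2*23 - 23 = 23, d_2 = (531 - 23^2)/2 = 2/2 = 1, a_2 = floor((23 + 23)/1) = 46.
  m_3 = 1*46 - 23 = 23, d_3 = (531 - 23^2)/1 = 2/1 = 2: (m_3, d_3) = (m_1, d_1) = (23, 2), so from here the quotients repeat a_1, a_2; the period length is 2.
Hence the expansion of sqrt(531) is a_0 = 23 followed by the repeating block 23, 46 (period 2).

[23; (23, 46)]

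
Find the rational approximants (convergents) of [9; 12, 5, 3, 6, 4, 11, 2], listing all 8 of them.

Using the convergent recurrence p_i = a_i*p_{i-1} + p_{i-2}, q_i = a_i*q_{i-1} + q_{i-2} with p_{-2}=0, p_{-1}=1, q_{-2}=1, q_{-1}=0:
  i=0: a_0=9, p_0 = 9*1 + 0 = 9, q_0 = 9*0 + 1 = 1.
  i=1: a_1=12, p_1 = 12*9 + 1 = 109, q_1 = 12*1 + 0 = 12.
  i=2: a_2=5, p_2 = 5*109 + 9 = 554, q_2 = 5*12 + 1 = 61.
  i=3: a_3=3, p_3 = 3*554 + 109 = 1771, q_3 = 3*61 + 12 = 195.
  i=4: a_4=6, p_4 = 6*1771 + 554 = 11180, q_4 = 6*195 + 61 = 1231.
  i=5: a_5=4, p_5 = 4*11180 + 1771 = 46491, q_5 = 4*1231 + 195 = 5119.
  i=6: a_6=11, p_6 = 11*46491 + 11180 = 522581, q_6 = 11*5119 + 1231 = 57540.
  i=7: a_7=2, p_7 = 2*522581 + 46491 = 1091653, q_7 = 2*57540 + 5119 = 120199.

9/1, 109/12, 554/61, 1771/195, 11180/1231, 46491/5119, 522581/57540, 1091653/120199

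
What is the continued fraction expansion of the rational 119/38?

Run the Euclidean algorithm on 119 and 38; the successive quotients are the partial quotients a_0, a_1, ... (each step inverts the fractional part left over by the previous one):
  119 = 3*38 + 5, so a_0 = 3.
  38 = 7*5 + 3, so a_1 = 7.
  5 = 1*3 + 2, so a_2 = 1.
  3 = 1*2 + 1, so a_3 = 1.
  2 = 2*1 + 0, so a_4 = 2.
The remainder reaches 0 after 5 divisions, so the expansion has 5 partial quotients, read off in order.

[3; 7, 1, 1, 2]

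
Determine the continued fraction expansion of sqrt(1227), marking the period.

Write x_i = (sqrt(1227) + m_i)/d_i with (m_0, d_0) = (0, 1). a_0 = floor(sqrt(1227)) = 35, since 35^2 = 1225 <= 1227 < 1296 = 36^2.
Iterate m_{i+1} = d_i*a_i - m_i, d_{i+1} = (1227 - m_{i+1}^2)/d_i, a_{i+1} = floor((a_0 + m_{i+1})/d_{i+1}):
  m_1 = 1*35 - 0 = 35, d_1 = (1227 - 35^2)/1 = 2/1 = 2, a_1 = floor((35 + 35)/2) = 35.
  m_2 = 2*35 - 35 = 35, d_2 = (1227 - 35^2)/2 = 2/2 = 1, a_2 = floor((35 + 35)/1) = 70.
  m_3 = 1*70 - 35 = 35, d_3 = (1227 - 35^2)/1 = 2/1 = 2: (m_3, d_3) = (m_1, d_1) = (35, 2), so from here the quotients repeat a_1, a_2; the period length is 2.
Hence the expansion of sqrt(1227) is a_0 = 35 followed by the repeating block 35, 70 (period 2).

[35; (35, 70)]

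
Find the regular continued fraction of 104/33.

Run the Euclidean algorithm on 104 and 33; the successive quotients are the partial quotients a_0, a_1, ... (each step inverts the fractional part left over by the previous one):
  104 = 3*33 + 5, so a_0 = 3.
  33 = 6*5 + 3, so a_1 = 6.
  5 = 1*3 + 2, so a_2 = 1.
  3 = 1*2 + 1, so a_3 = 1.
  2 = 2*1 + 0, so a_4 = 2.
The remainder reaches 0 after 5 divisions, so the expansion has 5 partial quotients, read off in order.

[3; 6, 1, 1, 2]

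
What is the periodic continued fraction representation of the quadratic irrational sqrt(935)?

Write x_i = (sqrt(935) + m_i)/d_i with (m_0, d_0) = (0, 1). a_0 = floor(sqrt(935)) = 30, since 30^2 = 900 <= 935 < 961 = 31^2.
Iterate m_{i+1} = d_i*a_i - m_i, d_{i+1} = (935 - m_{i+1}^2)/d_i, a_{i+1} = floor((a_0 + m_{i+1})/d_{i+1}):
  m_1 = 1*30 - 0 = 30, d_1 = (935 - 30^2)/1 = 35/1 = 35, a_1 = floor((30 + 30)/35) = 1.
  m_2 = 35*1 - 30 = 5, d_2 = (935 - 5^2)/35 = 910/35 = 26, a_2 = floor((30 + 5)/26) = 1.
  m_3 = 26*1 - 5 = 21, d_3 = (935 - 21^2)/26 = 494/26 = 19, a_3 = floor((30 + 21)/19) = 2.
  m_4 = 19*2 - 21 = 17, d_4 = (935 - 17^2)/19 = 646/19 = 34, a_4 = floor((30 + 17)/34) = 1.
  m_5 = 34*1 - 17 = 17, d_5 = (935 - 17^2)/34 = 646/34 = 19, a_5 = floor((30 + 17)/19) = 2.
  m_6 = 19*2 - 17 = 21, d_6 = (935 - 21^2)/19 = 494/19 = 26, a_6 = floor((30 + 21)/26) = 1.
  m_7 = 26*1 - 21 = 5, d_7 = (935 - 5^2)/26 = 910/26 = 35, a_7 = floor((30 + 5)/35) = 1.
  m_8 = 35*1 - 5 = 30, d_8 = (935 - 30^2)/35 = 35/35 = 1, a_8 = floor((30 + 30)/1) = 60.
  m_9 = 1*60 - 30 = 30, d_9 = (935 - 30^2)/1 = 35/1 = 35: (m_9, d_9) = (m_1, d_1) = (30, 35), so from here the quotients repeat a_1, ..., a_8; the period length is 8.
Hence the expansion of sqrt(935) is a_0 = 30 followed by the repeating block 1, 1, 2, 1, 2, 1, 1, 60 (period 8).

[30; (1, 1, 2, 1, 2, 1, 1, 60)]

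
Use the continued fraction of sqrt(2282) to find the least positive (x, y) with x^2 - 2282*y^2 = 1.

(x, y) = (3570351, 74740)

First expand sqrt(2282) as a continued fraction. With x_i = (sqrt(2282) + m_i)/d_i and (m_0, d_0) = (0, 1): a_0 = floor(sqrt(2282)) = 47, since 47^2 = 2209 <= 2282 < 2304 = 48^2.
Iterate m_{i+1} = d_i*a_i - m_i, d_{i+1} = (2282 - m_{i+1}^2)/d_i, a_{i+1} = floor((a_0 + m_{i+1})/d_{i+1}):
  m_1 = 1*47 - 0 = 47, d_1 = (2282 - 47^2)/1 = 73/1 = 73, a_1 = floor((47 + 47)/73) = 1.
  m_2 = 73*1 - 47 = 26, d_2 = (2282 - 26^2)/73 = 1606/73 = 22, a_2 = floor((47 + 26)/22) = 3.
  m_3 = 22*3 - 26 = 40, d_3 = (2282 - 40^2)/22 = 682/22 = 31, a_3 = floor((47 + 40)/31) = 2.
  m_4 = 31*2 - 40 = 22, d_4 = (2282 - 22^2)/31 = 1798/31 = 58, a_4 = floor((47 + 22)/58) = 1.
  m_5 = 58*1 - 22 = 36, d_5 = (2282 - 36^2)/58 = 986/58 = 17, a_5 = floor((47 + 36)/17) = 4.
  m_6 = 17*4 - 36 = 32, d_6 = (2282 - 32^2)/17 = 1258/17 = 74, a_6 = floor((47 + 32)/74) = 1.
  m_7 = 74*1 - 32 = 42, d_7 = (2282 - 42^2)/74 = 518/74 = 7, a_7 = floor((47 + 42)/7) = 12.
  m_8 = 7*12 - 42 = 42, d_8 = (2282 - 42^2)/7 = 518/7 = 74, a_8 = floor((47 + 42)/74) = 1.
  m_9 = 74*1 - 42 = 32, d_9 = (2282 - 32^2)/74 = 1258/74 = 17, a_9 = floor((47 + 32)/17) = 4.
  m_10 = 17*4 - 32 = 36, d_10 = (2282 - 36^2)/17 = 986/17 = 58, a_10 = floor((47 + 36)/58) = 1.
  m_11 = 58*1 - 36 = 22, d_11 = (2282 - 22^2)/58 = 1798/58 = 31, a_11 = floor((47 + 22)/31) = 2.
  m_12 = 31*2 - 22 = 40, d_12 = (2282 - 40^2)/31 = 682/31 = 22, a_12 = floor((47 + 40)/22) = 3.
  m_13 = 22*3 - 40 = 26, d_13 = (2282 - 26^2)/22 = 1606/22 = 73, a_13 = floor((47 + 26)/73) = 1.
  m_14 = 73*1 - 26 = 47, d_14 = (2282 - 47^2)/73 = 73/73 = 1, a_14 = floor((47 + 47)/1) = 94.
  m_15 = 1*94 - 47 = 47, d_15 = (2282 - 47^2)/1 = 73/1 = 73: (m_15, d_15) = (m_1, d_1) = (47, 73), so from here the quotients repeat a_1, ..., a_14; the period length is 14.
So sqrt(2282) = [47; (1, 3, 2, 1, 4, 1, 12, 1, 4, 1, 2, 3, 1, 94)] with period length k = 14.
k is even, so the fundamental solution of x^2 - 2282y^2 = 1 is (p_{k-1}, q_{k-1}) = (p_13, q_13); compute convergents through index 13.
Convergents (p_i = a_i*p_{i-1} + p_{i-2}, q_i = a_i*q_{i-1} + q_{i-2} with p_{-2}=0, p_{-1}=1, q_{-2}=1, q_{-1}=0):
  i=0: a_0=47, p_0 = 47*1 + 0 = 47, q_0 = 47*0 + 1 = 1.
  i=1: a_1=1, p_1 = 1*47 + 1 = 48, q_1 = 1*1 + 0 = 1.
  i=2: a_2=3, p_2 = 3*48 + 47 = 191, q_2 = 3*1 + 1 = 4.
  i=3: a_3=2, p_3 = 2*191 + 48 = 430, q_3 = 2*4 + 1 = 9.
  i=4: a_4=1, p_4 = 1*430 + 191 = 621, q_4 = 1*9 + 4 = 13.
  i=5: a_5=4, p_5 = 4*621 + 430 = 2914, q_5 = 4*13 + 9 = 61.
  i=6: a_6=1, p_6 = 1*2914 + 621 = 3535, q_6 = 1*61 + 13 = 74.
  i=7: a_7=12, p_7 = 12*3535 + 2914 = 45334, q_7 = 12*74 + 61 = 949.
  i=8: a_8=1, p_8 = 1*45334 + 3535 = 48869, q_8 = 1*949 + 74 = 1023.
  i=9: a_9=4, p_9 = 4*48869 + 45334 = 240810, q_9 = 4*1023 + 949 = 5041.
  i=10: a_10=1, p_10 = 1*240810 + 48869 = 289679, q_10 = 1*5041 + 1023 = 6064.
  i=11: a_11=2, p_11 = 2*289679 + 240810 = 820168, q_11 = 2*6064 + 5041 = 17169.
  i=12: a_12=3, p_12 = 3*820168 + 289679 = 2750183, q_12 = 3*17169 + 6064 = 57571.
  i=13: a_13=1, p_13 = 1*2750183 + 820168 = 3570351, q_13 = 1*57571 + 17169 = 74740.
Check: 3570351^2 - 2282*74740^2 = 12747406263201 - 12747406263200 = 1, so (x, y) = (3570351, 74740) solves the equation, and by the theorem it is the least positive solution.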